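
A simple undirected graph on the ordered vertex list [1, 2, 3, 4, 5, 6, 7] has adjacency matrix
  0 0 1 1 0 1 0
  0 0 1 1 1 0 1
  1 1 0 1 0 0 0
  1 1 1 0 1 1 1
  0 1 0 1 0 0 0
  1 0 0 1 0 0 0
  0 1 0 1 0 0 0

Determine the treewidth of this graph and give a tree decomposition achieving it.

Every bag has size at most 3, so the width is 3 − 1 = 2 and tw(G) ≤ 2. Conversely, {1, 3, 4} is a clique of size 3, and the vertices of any clique must share a bag in every tree decomposition; so some bag has ≥ 3 vertices and tw(G) ≥ 2. Therefore the treewidth is 2.

Treewidth 2.
One optimal decomposition is:
Bags: B1 = {2, 4, 5}  B2 = {2, 3, 4}  B3 = {1, 3, 4}  B4 = {2, 4, 7}  B5 = {1, 4, 6}
Tree: B1–B2, B2–B3, B2–B4, B3–B5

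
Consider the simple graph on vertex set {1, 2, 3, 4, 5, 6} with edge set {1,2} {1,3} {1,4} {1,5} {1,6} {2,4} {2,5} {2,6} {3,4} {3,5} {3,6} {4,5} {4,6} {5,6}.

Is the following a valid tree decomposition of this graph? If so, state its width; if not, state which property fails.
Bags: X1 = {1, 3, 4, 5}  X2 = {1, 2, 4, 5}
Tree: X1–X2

No — vertex 6 appears in no bag.

A tree decomposition must satisfy three properties: every vertex lies in some bag; for every edge, both endpoints lie together in some bag; and for every vertex, the bags containing it form a connected subtree. Here vertex 6 appears in no bag, so the decomposition is invalid.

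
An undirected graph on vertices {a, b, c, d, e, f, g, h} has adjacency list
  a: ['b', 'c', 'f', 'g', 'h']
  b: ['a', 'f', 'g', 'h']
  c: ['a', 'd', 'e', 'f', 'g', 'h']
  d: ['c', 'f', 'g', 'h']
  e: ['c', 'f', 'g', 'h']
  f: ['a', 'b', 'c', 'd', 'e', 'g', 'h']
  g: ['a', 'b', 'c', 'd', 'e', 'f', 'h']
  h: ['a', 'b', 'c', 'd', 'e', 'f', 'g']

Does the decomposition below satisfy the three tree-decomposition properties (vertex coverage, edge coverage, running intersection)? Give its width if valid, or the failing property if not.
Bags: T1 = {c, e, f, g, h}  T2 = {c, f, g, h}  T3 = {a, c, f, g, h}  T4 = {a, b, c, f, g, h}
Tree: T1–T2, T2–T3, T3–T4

No — vertex d appears in no bag.

A tree decomposition must satisfy three properties: every vertex lies in some bag; for every edge, both endpoints lie together in some bag; and for every vertex, the bags containing it form a connected subtree. Here vertex d appears in no bag, so the decomposition is invalid.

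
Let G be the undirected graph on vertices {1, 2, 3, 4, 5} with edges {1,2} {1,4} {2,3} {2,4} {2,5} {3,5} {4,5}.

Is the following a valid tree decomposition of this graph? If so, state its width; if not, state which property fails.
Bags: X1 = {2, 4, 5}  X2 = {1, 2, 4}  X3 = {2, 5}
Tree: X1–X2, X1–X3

No — vertex 3 appears in no bag.

A tree decomposition must satisfy three properties: every vertex lies in some bag; for every edge, both endpoints lie together in some bag; and for every vertex, the bags containing it form a connected subtree. Here vertex 3 appears in no bag, so the decomposition is invalid.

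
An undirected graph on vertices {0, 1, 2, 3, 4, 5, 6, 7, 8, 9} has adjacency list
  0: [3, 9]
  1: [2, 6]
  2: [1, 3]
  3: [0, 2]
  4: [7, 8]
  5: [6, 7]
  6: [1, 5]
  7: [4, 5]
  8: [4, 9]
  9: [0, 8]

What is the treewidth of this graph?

2

A width-2 tree decomposition is:
Bags: B1 = {0, 2, 3}  B2 = {0, 2, 9}  B3 = {2, 8, 9}  B4 = {2, 4, 8}  B5 = {2, 4, 7}  B6 = {2, 5, 7}  B7 = {2, 5, 6}  B8 = {1, 2, 6}
Tree: B1–B2, B2–B3, B3–B4, B4–B5, B5–B6, B6–B7, B7–B8
The largest bag has 3 vertices, giving width 2; this decomposition certifies tw(G) ≤ 2. For the lower bound, G contains the cycle 2–3–0–9–8–4–7–5–6–1–2, so G is not a forest; only forests have treewidth ≤ 1, hence tw(G) ≥ 2. The upper and lower bounds meet at 2, so that is the treewidth.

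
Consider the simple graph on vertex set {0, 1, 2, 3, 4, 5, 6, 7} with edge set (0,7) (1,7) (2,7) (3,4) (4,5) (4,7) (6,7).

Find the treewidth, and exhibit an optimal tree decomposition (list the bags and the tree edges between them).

The largest bag has 2 vertices, giving width 1; this decomposition certifies tw(G) ≤ 1. G has an edge, so its treewidth is at least 1. Hence tw(G) = 1 exactly.

Treewidth 1.
One optimal decomposition is:
Bags: B1 = {2, 7}  B2 = {1, 7}  B3 = {4, 7}  B4 = {3, 4}  B5 = {4, 5}  B6 = {6, 7}  B7 = {0, 7}
Tree: B1–B2, B2–B3, B3–B4, B4–B5, B3–B6, B3–B7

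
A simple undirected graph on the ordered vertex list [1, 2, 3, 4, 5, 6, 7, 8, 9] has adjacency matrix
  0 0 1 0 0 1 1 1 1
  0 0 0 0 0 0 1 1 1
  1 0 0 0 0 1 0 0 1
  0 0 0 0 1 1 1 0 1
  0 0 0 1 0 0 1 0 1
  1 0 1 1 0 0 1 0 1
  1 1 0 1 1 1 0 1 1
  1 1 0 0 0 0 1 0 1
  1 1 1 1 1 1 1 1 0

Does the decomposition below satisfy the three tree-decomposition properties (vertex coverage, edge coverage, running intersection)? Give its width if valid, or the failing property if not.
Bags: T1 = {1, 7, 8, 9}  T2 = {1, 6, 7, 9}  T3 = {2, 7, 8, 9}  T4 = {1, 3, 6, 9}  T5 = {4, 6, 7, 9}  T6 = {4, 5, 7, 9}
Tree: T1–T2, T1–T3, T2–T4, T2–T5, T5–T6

Yes; width 3.

Vertex coverage: the bags together contain {1, 2, 3, 4, 5, 6, 7, 8, 9}, the full vertex set. Edge coverage: each edge of G has both endpoints in at least one bag. Running intersection: for every vertex, the bags containing it form a connected subtree. All three properties hold, so this is a valid tree decomposition of width max|bag| − 1 = 3, and hence tw(G) ≤ 3.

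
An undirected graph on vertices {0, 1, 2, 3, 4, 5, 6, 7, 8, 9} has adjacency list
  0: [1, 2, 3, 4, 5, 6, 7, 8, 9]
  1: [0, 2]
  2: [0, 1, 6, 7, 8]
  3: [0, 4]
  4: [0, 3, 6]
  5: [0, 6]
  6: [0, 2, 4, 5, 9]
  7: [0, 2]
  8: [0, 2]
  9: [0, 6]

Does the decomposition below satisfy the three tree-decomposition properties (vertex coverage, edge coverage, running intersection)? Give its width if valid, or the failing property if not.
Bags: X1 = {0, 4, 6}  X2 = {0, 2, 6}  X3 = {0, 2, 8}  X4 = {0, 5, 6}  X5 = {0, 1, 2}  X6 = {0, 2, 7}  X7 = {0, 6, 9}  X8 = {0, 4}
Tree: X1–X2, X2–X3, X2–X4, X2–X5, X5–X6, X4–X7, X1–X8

No — vertex 3 appears in no bag.

A tree decomposition must satisfy three properties: every vertex lies in some bag; for every edge, both endpoints lie together in some bag; and for every vertex, the bags containing it form a connected subtree. Here vertex 3 appears in no bag, so the decomposition is invalid.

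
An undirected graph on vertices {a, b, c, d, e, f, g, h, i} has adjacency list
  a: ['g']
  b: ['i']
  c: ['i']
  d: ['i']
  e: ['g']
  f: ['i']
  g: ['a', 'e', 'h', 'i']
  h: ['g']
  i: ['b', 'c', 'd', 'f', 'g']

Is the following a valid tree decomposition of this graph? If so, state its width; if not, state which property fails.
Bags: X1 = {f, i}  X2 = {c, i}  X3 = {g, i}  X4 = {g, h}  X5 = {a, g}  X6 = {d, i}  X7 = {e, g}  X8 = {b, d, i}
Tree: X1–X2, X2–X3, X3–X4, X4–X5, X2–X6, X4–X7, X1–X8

A tree decomposition must satisfy three properties: every vertex lies in some bag; for every edge, both endpoints lie together in some bag; and for every vertex, the bags containing it form a connected subtree. Here bags containing vertex d are not connected in the tree, so the decomposition is invalid.

No — bags containing vertex d are not connected in the tree.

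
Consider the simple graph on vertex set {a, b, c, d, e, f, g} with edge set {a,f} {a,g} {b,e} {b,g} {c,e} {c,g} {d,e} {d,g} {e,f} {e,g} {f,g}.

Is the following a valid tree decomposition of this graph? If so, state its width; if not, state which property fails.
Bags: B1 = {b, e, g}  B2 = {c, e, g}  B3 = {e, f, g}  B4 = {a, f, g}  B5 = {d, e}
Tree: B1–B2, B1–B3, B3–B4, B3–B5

A tree decomposition must satisfy three properties: every vertex lies in some bag; for every edge, both endpoints lie together in some bag; and for every vertex, the bags containing it form a connected subtree. Here edge (g,d) lies in no bag, so the decomposition is invalid.

No — edge (g,d) lies in no bag.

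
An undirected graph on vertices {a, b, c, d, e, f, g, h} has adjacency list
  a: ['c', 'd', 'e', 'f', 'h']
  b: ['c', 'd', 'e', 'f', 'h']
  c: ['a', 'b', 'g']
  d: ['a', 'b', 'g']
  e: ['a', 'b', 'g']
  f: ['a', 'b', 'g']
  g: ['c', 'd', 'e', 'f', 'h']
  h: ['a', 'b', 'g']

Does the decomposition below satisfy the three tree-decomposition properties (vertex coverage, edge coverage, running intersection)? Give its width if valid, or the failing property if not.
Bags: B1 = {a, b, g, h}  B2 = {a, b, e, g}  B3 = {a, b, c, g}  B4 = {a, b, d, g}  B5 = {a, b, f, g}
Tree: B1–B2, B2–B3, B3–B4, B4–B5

Yes; width 3.

Checking the three conditions: (i) the bags cover all of {a, b, c, d, e, f, g, h}; (ii) for each edge, some bag contains both endpoints; (iii) the bags containing any fixed vertex form a subtree. All hold, so the decomposition is valid with width 4 − 1 = 3.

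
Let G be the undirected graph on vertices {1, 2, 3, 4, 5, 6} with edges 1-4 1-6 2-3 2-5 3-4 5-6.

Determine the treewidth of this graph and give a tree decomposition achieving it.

Each bag holds 3 vertices, so the decomposition has width 2, which upper-bounds the treewidth. For the lower bound, G contains the cycle 4–1–6–5–2–3–4, so G is not a forest; only forests have treewidth ≤ 1, hence tw(G) ≥ 2. Hence tw(G) = 2 exactly.

Treewidth 2.
One such decomposition:
Bags: B1 = {1, 4, 6}  B2 = {4, 5, 6}  B3 = {2, 4, 5}  B4 = {2, 3, 4}
Tree: B1–B2, B2–B3, B3–B4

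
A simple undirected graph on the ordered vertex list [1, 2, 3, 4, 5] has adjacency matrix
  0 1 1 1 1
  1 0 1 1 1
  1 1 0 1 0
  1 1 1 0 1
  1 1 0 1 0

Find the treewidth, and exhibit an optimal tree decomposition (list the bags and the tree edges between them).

Each bag holds 4 vertices, so the decomposition has width 3, which upper-bounds the treewidth. On the other hand G contains the 4-clique {1, 2, 3, 4}. A clique must lie in a single bag of any decomposition, so no decomposition can have width below 3. The upper and lower bounds meet at 3, so that is the treewidth.

Treewidth 3.
One optimal decomposition is:
Bags: B1 = {1, 2, 4, 5}  B2 = {1, 2, 3, 4}
Tree: B1–B2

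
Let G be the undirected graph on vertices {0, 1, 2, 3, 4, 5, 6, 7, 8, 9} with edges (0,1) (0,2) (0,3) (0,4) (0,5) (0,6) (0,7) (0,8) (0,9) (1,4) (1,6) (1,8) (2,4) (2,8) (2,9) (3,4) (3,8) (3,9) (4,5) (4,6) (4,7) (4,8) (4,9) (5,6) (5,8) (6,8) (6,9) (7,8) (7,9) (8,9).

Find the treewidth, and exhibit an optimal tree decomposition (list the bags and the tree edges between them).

Treewidth 4.
One optimal decomposition is:
Bags: B1 = {0, 3, 4, 8, 9}  B2 = {0, 4, 7, 8, 9}  B3 = {0, 4, 6, 8, 9}  B4 = {0, 4, 5, 6, 8}  B5 = {0, 2, 4, 8, 9}  B6 = {0, 1, 4, 6, 8}
Tree: B1–B2, B2–B3, B3–B4, B3–B5, B4–B6

Each bag holds 5 vertices, so the decomposition has width 4, which upper-bounds the treewidth. For the lower bound, the 5 vertices {0, 1, 4, 6, 8} are pairwise adjacent, and any tree decomposition puts a clique entirely inside one bag — forcing width ≥ 4. Combining the bounds, tw(G) = 4.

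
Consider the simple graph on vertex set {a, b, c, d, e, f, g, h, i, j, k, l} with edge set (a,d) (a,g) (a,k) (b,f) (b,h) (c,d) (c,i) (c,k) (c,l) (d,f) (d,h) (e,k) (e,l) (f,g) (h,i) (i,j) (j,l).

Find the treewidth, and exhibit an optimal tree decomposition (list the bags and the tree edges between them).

Each bag holds 4 vertices, so the decomposition has width 3, which upper-bounds the treewidth. For the lower bound: the 4 vertex sets {b,f,g}, {h}, {d}, {a,c,i,k} are disjoint, each induces a connected subgraph, and every pair is joined by at least one edge of G. Contracting each set to a single vertex therefore yields K_{4} as a minor, and since treewidth is minor-monotone, tw(G) ≥ tw(K_{4}) = 3. Therefore the treewidth is 3.

Treewidth 3.
Bags: B1 = {b, f, g, h}  B2 = {d, f, g, h}  B3 = {a, d, g, h}  B4 = {a, d, h, i}  B5 = {a, c, d, i}  B6 = {a, c, i, k}  B7 = {c, i, j, k}  B8 = {c, j, k, l}  B9 = {e, j, k, l}
Tree: B1–B2, B2–B3, B3–B4, B4–B5, B5–B6, B6–B7, B7–B8, B8–B9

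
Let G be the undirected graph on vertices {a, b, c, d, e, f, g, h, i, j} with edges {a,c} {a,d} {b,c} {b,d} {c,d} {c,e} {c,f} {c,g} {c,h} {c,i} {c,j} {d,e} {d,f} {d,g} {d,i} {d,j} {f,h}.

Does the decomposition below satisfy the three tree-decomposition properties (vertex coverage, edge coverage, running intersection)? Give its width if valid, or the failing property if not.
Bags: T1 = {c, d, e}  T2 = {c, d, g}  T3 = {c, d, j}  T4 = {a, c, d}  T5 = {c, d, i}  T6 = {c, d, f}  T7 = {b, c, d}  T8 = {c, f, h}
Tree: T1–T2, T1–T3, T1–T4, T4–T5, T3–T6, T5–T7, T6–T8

Every vertex of G appears in some bag (union = {a, b, c, d, e, f, g, h, i, j}); every edge is covered by a bag; and for each vertex v the set of bags containing v is connected in the bag tree. The decomposition is therefore valid. The largest bag has 3 vertices, so the width is 2.

Yes; width 2.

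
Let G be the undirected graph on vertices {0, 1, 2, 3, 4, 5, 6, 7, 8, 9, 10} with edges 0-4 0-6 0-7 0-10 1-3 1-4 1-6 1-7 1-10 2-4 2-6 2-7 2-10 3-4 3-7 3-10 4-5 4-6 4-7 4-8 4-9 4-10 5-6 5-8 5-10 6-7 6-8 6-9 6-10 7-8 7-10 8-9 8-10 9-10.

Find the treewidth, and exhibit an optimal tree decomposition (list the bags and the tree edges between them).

Treewidth 4.
One optimal decomposition is:
Bags: B1 = {4, 6, 7, 8, 10}  B2 = {1, 4, 6, 7, 10}  B3 = {0, 4, 6, 7, 10}  B4 = {2, 4, 6, 7, 10}  B5 = {4, 6, 8, 9, 10}  B6 = {1, 3, 4, 7, 10}  B7 = {4, 5, 6, 8, 10}
Tree: B1–B2, B2–B3, B3–B4, B1–B5, B2–B6, B1–B7

Every bag has size at most 5, so the width is 5 − 1 = 4 and tw(G) ≤ 4. Conversely, {1, 3, 4, 7, 10} is a clique of size 5, and the vertices of any clique must share a bag in every tree decomposition; so some bag has ≥ 5 vertices and tw(G) ≥ 4. The upper and lower bounds meet at 4, so that is the treewidth.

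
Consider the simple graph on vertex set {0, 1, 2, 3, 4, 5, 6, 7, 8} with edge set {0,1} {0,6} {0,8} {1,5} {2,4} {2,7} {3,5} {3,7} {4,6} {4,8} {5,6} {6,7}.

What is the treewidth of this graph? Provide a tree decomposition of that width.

Each bag holds 4 vertices, so the decomposition has width 3, which upper-bounds the treewidth. For the lower bound: the 4 vertex sets {0,1,8}, {4}, {6}, {2,3,5,7} are disjoint, each induces a connected subgraph, and every pair is joined by at least one edge of G. Contracting each set to a single vertex therefore yields K_{4} as a minor, and since treewidth is minor-monotone, tw(G) ≥ tw(K_{4}) = 3. Hence tw(G) = 3 exactly.

Treewidth 3.
One such decomposition:
Bags: B1 = {0, 1, 4, 8}  B2 = {0, 1, 4, 6}  B3 = {1, 4, 5, 6}  B4 = {2, 4, 5, 6}  B5 = {2, 5, 6, 7}  B6 = {2, 3, 5, 7}
Tree: B1–B2, B2–B3, B3–B4, B4–B5, B5–B6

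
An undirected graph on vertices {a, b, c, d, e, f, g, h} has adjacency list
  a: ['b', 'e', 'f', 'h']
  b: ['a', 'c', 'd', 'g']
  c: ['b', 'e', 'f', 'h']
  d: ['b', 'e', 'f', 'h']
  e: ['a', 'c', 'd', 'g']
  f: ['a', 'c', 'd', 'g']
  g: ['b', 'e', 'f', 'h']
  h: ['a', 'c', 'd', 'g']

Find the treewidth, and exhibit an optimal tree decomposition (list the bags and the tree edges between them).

Treewidth 4.
One optimal decomposition is:
Bags: B1 = {a, b, c, d, g}  B2 = {a, c, d, g, h}  B3 = {a, c, d, f, g}  B4 = {a, c, d, e, g}
Tree: B1–B2, B2–B3, B3–B4

Each bag holds 5 vertices, so the decomposition has width 4, which upper-bounds the treewidth. For the lower bound: the 5 vertex sets {b,c}, {d,h}, {f,g}, {a}, {e} are disjoint, each induces a connected subgraph, and every pair is joined by at least one edge of G. Contracting each set to a single vertex therefore yields K_{5} as a minor, and since treewidth is minor-monotone, tw(G) ≥ tw(K_{5}) = 4. Hence tw(G) = 4 exactly.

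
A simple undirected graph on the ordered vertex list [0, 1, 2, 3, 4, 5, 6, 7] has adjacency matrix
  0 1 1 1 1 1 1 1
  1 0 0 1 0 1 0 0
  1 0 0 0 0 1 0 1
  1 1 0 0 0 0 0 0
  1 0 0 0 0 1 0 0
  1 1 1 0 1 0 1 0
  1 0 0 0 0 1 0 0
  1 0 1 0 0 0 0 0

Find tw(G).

A width-2 tree decomposition is:
Bags: B1 = {0, 5, 6}  B2 = {0, 1, 5}  B3 = {0, 2, 5}  B4 = {0, 4, 5}  B5 = {0, 1, 3}  B6 = {0, 2, 7}
Tree: B1–B2, B2–B3, B1–B4, B2–B5, B3–B6
The largest bag has 3 vertices, giving width 2; this decomposition certifies tw(G) ≤ 2. For the lower bound, the 3 vertices {0, 1, 3} are pairwise adjacent, and any tree decomposition puts a clique entirely inside one bag — forcing width ≥ 2. Combining the bounds, tw(G) = 2.

2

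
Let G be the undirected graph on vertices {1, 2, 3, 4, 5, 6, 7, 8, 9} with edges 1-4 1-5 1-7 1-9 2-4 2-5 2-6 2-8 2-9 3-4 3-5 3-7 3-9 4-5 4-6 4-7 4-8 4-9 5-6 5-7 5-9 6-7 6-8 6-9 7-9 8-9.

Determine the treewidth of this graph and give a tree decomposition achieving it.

Treewidth 4.
Bags: B1 = {2, 4, 5, 6, 9}  B2 = {4, 5, 6, 7, 9}  B3 = {2, 4, 6, 8, 9}  B4 = {3, 4, 5, 7, 9}  B5 = {1, 4, 5, 7, 9}
Tree: B1–B2, B1–B3, B2–B4, B4–B5

Each bag holds 5 vertices, so the decomposition has width 4, which upper-bounds the treewidth. Conversely, {2, 4, 6, 8, 9} is a clique of size 5, and the vertices of any clique must share a bag in every tree decomposition; so some bag has ≥ 5 vertices and tw(G) ≥ 4. Combining the bounds, tw(G) = 4.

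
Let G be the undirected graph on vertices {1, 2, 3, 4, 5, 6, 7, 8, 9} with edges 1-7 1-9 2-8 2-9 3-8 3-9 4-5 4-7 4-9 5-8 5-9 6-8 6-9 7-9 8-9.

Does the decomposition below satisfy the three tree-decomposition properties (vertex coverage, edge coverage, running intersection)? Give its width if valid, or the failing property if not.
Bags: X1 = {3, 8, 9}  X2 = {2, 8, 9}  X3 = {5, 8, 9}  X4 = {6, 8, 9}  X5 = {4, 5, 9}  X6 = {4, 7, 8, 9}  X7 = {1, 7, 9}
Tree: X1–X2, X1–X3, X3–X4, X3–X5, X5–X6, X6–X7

A tree decomposition must satisfy three properties: every vertex lies in some bag; for every edge, both endpoints lie together in some bag; and for every vertex, the bags containing it form a connected subtree. Here bags containing vertex 8 are not connected in the tree, so the decomposition is invalid.

No — bags containing vertex 8 are not connected in the tree.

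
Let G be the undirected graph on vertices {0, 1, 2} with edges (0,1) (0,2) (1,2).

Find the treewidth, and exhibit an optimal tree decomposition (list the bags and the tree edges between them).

Treewidth 2.
One such decomposition:
Bags: B1 = {0, 1, 2}
Tree: (single bag)

A single bag containing all 3 vertices is trivially a valid decomposition of width 2. On the other hand G contains the 3-clique {0, 1, 2}. A clique must lie in a single bag of any decomposition, so no decomposition can have width below 2. The upper and lower bounds meet at 2, so that is the treewidth.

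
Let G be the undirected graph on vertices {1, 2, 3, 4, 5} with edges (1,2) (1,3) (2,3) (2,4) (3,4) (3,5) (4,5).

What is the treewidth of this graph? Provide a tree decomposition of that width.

Every bag has size at most 3, so the width is 3 − 1 = 2 and tw(G) ≤ 2. On the other hand G contains the 3-clique {1, 2, 3}. A clique must lie in a single bag of any decomposition, so no decomposition can have width below 2. Hence tw(G) = 2 exactly.

Treewidth 2.
One optimal decomposition is:
Bags: B1 = {1, 2, 3}  B2 = {2, 3, 4}  B3 = {3, 4, 5}
Tree: B1–B2, B2–B3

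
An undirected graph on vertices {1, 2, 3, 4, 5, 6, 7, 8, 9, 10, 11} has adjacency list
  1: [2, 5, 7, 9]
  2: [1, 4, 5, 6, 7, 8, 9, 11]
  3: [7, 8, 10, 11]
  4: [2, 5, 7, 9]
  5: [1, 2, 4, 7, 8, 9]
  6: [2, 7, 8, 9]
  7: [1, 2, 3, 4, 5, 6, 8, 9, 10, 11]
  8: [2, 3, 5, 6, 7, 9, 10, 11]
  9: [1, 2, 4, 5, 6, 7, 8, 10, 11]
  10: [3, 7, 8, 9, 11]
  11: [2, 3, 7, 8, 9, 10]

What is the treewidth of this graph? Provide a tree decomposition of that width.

Every bag has size at most 5, so the width is 5 − 1 = 4 and tw(G) ≤ 4. On the other hand G contains the 5-clique {2, 7, 8, 9, 11}. A clique must lie in a single bag of any decomposition, so no decomposition can have width below 4. Combining the bounds, tw(G) = 4.

Treewidth 4.
One such decomposition:
Bags: B1 = {2, 5, 7, 8, 9}  B2 = {2, 7, 8, 9, 11}  B3 = {7, 8, 9, 10, 11}  B4 = {1, 2, 5, 7, 9}  B5 = {2, 4, 5, 7, 9}  B6 = {3, 7, 8, 10, 11}  B7 = {2, 6, 7, 8, 9}
Tree: B1–B2, B2–B3, B1–B4, B4–B5, B3–B6, B1–B7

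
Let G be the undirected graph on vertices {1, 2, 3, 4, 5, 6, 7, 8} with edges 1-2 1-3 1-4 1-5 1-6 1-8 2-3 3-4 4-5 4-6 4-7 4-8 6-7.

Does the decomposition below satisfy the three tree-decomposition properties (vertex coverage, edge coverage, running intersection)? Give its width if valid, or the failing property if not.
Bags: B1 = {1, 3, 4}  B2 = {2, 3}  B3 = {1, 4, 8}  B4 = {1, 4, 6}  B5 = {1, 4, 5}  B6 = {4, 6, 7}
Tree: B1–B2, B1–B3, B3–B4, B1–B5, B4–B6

No — edge (1,2) lies in no bag.

A tree decomposition must satisfy three properties: every vertex lies in some bag; for every edge, both endpoints lie together in some bag; and for every vertex, the bags containing it form a connected subtree. Here edge (1,2) lies in no bag, so the decomposition is invalid.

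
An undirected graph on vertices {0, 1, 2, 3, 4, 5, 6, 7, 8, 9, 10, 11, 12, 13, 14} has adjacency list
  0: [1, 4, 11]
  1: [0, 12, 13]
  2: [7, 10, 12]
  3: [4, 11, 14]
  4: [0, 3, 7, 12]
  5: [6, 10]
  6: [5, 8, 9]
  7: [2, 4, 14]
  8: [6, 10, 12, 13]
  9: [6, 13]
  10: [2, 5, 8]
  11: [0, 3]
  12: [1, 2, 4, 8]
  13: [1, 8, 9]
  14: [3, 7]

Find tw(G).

A width-3 tree decomposition is:
Bags: B1 = {5, 6, 9, 13}  B2 = {5, 6, 8, 13}  B3 = {5, 8, 10, 13}  B4 = {1, 8, 10, 13}  B5 = {1, 8, 10, 12}  B6 = {1, 2, 10, 12}  B7 = {0, 1, 2, 12}  B8 = {0, 2, 4, 12}  B9 = {0, 2, 4, 7}  B10 = {0, 4, 7, 11}  B11 = {3, 4, 7, 11}  B12 = {3, 7, 11, 14}
Tree: B1–B2, B2–B3, B3–B4, B4–B5, B5–B6, B6–B7, B7–B8, B8–B9, B9–B10, B10–B11, B11–B12
Each bag holds 4 vertices, so the decomposition has width 3, which upper-bounds the treewidth. For the lower bound: the 4 vertex sets {5,6,9}, {13}, {8}, {1,2,10,12} are disjoint, each induces a connected subgraph, and every pair is joined by at least one edge of G. Contracting each set to a single vertex therefore yields K_{4} as a minor, and since treewidth is minor-monotone, tw(G) ≥ tw(K_{4}) = 3. Combining the bounds, tw(G) = 3.

3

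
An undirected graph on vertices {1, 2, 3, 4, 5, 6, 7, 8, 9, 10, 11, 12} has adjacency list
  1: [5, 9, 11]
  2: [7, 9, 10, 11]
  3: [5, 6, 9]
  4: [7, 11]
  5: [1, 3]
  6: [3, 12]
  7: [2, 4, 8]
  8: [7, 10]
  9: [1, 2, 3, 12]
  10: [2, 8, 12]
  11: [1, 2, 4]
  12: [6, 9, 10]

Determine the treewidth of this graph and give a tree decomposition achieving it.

Each bag holds 4 vertices, so the decomposition has width 3, which upper-bounds the treewidth. For the lower bound: the 4 vertex sets {3,5,6}, {1}, {9}, {2,10,11,12} are disjoint, each induces a connected subgraph, and every pair is joined by at least one edge of G. Contracting each set to a single vertex therefore yields K_{4} as a minor, and since treewidth is minor-monotone, tw(G) ≥ tw(K_{4}) = 3. Combining the bounds, tw(G) = 3.

Treewidth 3.
One such decomposition:
Bags: B1 = {1, 3, 5, 6}  B2 = {1, 3, 6, 9}  B3 = {1, 6, 9, 12}  B4 = {1, 9, 11, 12}  B5 = {2, 9, 11, 12}  B6 = {2, 10, 11, 12}  B7 = {2, 4, 10, 11}  B8 = {2, 4, 7, 10}  B9 = {4, 7, 8, 10}
Tree: B1–B2, B2–B3, B3–B4, B4–B5, B5–B6, B6–B7, B7–B8, B8–B9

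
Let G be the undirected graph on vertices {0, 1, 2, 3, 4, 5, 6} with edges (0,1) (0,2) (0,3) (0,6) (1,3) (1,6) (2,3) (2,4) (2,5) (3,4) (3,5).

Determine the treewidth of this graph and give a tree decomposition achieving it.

Treewidth 2.
Bags: B1 = {0, 2, 3}  B2 = {0, 1, 3}  B3 = {0, 1, 6}  B4 = {2, 3, 5}  B5 = {2, 3, 4}
Tree: B1–B2, B2–B3, B1–B4, B1–B5

The largest bag has 3 vertices, giving width 2; this decomposition certifies tw(G) ≤ 2. For the lower bound, the 3 vertices {0, 1, 3} are pairwise adjacent, and any tree decomposition puts a clique entirely inside one bag — forcing width ≥ 2. Combining the bounds, tw(G) = 2.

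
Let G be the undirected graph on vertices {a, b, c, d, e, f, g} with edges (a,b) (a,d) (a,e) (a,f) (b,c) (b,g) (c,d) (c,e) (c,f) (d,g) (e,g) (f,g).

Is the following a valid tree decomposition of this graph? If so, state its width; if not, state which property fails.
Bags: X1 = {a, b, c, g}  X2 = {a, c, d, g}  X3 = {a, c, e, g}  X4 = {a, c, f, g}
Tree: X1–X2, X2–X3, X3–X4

Checking the three conditions: (i) the bags cover all of {a, b, c, d, e, f, g}; (ii) for each edge, some bag contains both endpoints; (iii) the bags containing any fixed vertex form a subtree. All hold, so the decomposition is valid with width 4 − 1 = 3.

Yes; width 3.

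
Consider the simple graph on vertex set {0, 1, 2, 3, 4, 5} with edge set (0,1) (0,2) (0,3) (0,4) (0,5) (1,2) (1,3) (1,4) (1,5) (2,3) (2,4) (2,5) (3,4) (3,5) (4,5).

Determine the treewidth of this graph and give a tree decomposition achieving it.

A single bag containing all 6 vertices is trivially a valid decomposition of width 5. On the other hand G contains the 6-clique {0, 1, 2, 3, 4, 5}. A clique must lie in a single bag of any decomposition, so no decomposition can have width below 5. The upper and lower bounds meet at 5, so that is the treewidth.

Treewidth 5.
One such decomposition:
Bags: B1 = {0, 1, 2, 3, 4, 5}
Tree: (single bag)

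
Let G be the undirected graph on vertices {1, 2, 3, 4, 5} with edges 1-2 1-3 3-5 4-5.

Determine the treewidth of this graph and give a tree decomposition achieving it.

Treewidth 1.
One optimal decomposition is:
Bags: B1 = {3, 5}  B2 = {1, 3}  B3 = {4, 5}  B4 = {1, 2}
Tree: B1–B2, B1–B3, B2–B4

Every bag has size at most 2, so the width is 2 − 1 = 1 and tw(G) ≤ 1. G has an edge, so its treewidth is at least 1. The upper and lower bounds meet at 1, so that is the treewidth.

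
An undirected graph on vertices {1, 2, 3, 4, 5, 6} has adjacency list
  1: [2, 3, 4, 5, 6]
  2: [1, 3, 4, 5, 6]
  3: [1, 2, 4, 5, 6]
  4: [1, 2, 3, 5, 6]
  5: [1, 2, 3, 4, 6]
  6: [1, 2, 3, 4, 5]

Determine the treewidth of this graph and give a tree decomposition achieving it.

A single bag containing all 6 vertices is trivially a valid decomposition of width 5. For the lower bound, the 6 vertices {1, 2, 3, 4, 5, 6} are pairwise adjacent, and any tree decomposition puts a clique entirely inside one bag — forcing width ≥ 5. Combining the bounds, tw(G) = 5.

Treewidth 5.
One optimal decomposition is:
Bags: B1 = {1, 2, 3, 4, 5, 6}
Tree: (single bag)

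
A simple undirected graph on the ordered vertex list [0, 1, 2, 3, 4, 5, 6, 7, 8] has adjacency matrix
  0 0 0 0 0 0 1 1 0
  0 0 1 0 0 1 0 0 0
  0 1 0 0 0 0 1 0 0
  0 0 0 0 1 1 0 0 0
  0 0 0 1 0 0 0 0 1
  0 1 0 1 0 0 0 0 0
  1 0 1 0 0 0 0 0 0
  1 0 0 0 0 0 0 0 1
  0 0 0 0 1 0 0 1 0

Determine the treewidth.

2

A width-2 tree decomposition is:
Bags: B1 = {3, 4, 5}  B2 = {1, 4, 5}  B3 = {1, 2, 4}  B4 = {2, 4, 6}  B5 = {0, 4, 6}  B6 = {0, 4, 7}  B7 = {4, 7, 8}
Tree: B1–B2, B2–B3, B3–B4, B4–B5, B5–B6, B6–B7
Every bag has size at most 3, so the width is 3 − 1 = 2 and tw(G) ≤ 2. The edges 4–3–5–1–2–6–0–7–8–4 form a cycle, so G is not a tree and its treewidth is at least 2. Therefore the treewidth is 2.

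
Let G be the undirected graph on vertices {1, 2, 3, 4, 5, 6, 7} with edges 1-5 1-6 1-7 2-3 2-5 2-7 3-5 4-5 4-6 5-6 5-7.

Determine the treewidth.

2

A width-2 tree decomposition is:
Bags: B1 = {4, 5, 6}  B2 = {1, 5, 6}  B3 = {1, 5, 7}  B4 = {2, 5, 7}  B5 = {2, 3, 5}
Tree: B1–B2, B2–B3, B3–B4, B4–B5
The largest bag has 3 vertices, giving width 2; this decomposition certifies tw(G) ≤ 2. For the lower bound, the 3 vertices {1, 5, 6} are pairwise adjacent, and any tree decomposition puts a clique entirely inside one bag — forcing width ≥ 2. Combining the bounds, tw(G) = 2.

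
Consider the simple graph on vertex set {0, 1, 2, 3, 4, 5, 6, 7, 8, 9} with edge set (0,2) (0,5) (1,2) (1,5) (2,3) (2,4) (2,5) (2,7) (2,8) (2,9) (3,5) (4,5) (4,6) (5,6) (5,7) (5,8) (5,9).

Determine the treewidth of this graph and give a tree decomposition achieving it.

Treewidth 2.
Bags: B1 = {2, 5, 9}  B2 = {0, 2, 5}  B3 = {2, 4, 5}  B4 = {2, 5, 7}  B5 = {2, 3, 5}  B6 = {2, 5, 8}  B7 = {1, 2, 5}  B8 = {4, 5, 6}
Tree: B1–B2, B1–B3, B1–B4, B2–B5, B2–B6, B3–B7, B3–B8

Every bag has size at most 3, so the width is 3 − 1 = 2 and tw(G) ≤ 2. For the lower bound, the 3 vertices {0, 2, 5} are pairwise adjacent, and any tree decomposition puts a clique entirely inside one bag — forcing width ≥ 2. Hence tw(G) = 2 exactly.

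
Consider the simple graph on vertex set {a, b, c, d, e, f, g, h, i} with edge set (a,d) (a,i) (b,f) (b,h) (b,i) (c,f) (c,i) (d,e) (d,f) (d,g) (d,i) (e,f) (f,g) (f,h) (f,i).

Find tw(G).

2

A width-2 tree decomposition is:
Bags: B1 = {d, f, i}  B2 = {d, f, g}  B3 = {a, d, i}  B4 = {b, f, i}  B5 = {c, f, i}  B6 = {b, f, h}  B7 = {d, e, f}
Tree: B1–B2, B1–B3, B1–B4, B1–B5, B4–B6, B1–B7
The largest bag has 3 vertices, giving width 2; this decomposition certifies tw(G) ≤ 2. For the lower bound, the 3 vertices {a, d, i} are pairwise adjacent, and any tree decomposition puts a clique entirely inside one bag — forcing width ≥ 2. Combining the bounds, tw(G) = 2.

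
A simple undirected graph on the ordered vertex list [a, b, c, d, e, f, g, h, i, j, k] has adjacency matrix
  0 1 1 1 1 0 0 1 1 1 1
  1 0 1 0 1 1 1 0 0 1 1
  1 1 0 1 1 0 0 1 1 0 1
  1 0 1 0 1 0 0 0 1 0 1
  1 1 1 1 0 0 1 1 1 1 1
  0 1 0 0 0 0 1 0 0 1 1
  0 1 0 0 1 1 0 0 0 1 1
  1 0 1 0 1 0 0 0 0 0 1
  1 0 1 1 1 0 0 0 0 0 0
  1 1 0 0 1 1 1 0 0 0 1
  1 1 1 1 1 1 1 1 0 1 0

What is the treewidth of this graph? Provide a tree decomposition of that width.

Each bag holds 5 vertices, so the decomposition has width 4, which upper-bounds the treewidth. Conversely, {b, e, g, j, k} is a clique of size 5, and the vertices of any clique must share a bag in every tree decomposition; so some bag has ≥ 5 vertices and tw(G) ≥ 4. Therefore the treewidth is 4.

Treewidth 4.
One such decomposition:
Bags: B1 = {a, b, e, j, k}  B2 = {b, e, g, j, k}  B3 = {a, b, c, e, k}  B4 = {b, f, g, j, k}  B5 = {a, c, e, h, k}  B6 = {a, c, d, e, k}  B7 = {a, c, d, e, i}
Tree: B1–B2, B1–B3, B2–B4, B3–B5, B3–B6, B6–B7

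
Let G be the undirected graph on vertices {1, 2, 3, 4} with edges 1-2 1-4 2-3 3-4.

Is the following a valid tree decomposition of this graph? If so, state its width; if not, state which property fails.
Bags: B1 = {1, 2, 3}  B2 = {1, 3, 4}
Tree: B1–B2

Checking the three conditions: (i) the bags cover all of {1, 2, 3, 4}; (ii) for each edge, some bag contains both endpoints; (iii) the bags containing any fixed vertex form a subtree. All hold, so the decomposition is valid with width 3 − 1 = 2.

Yes; width 2.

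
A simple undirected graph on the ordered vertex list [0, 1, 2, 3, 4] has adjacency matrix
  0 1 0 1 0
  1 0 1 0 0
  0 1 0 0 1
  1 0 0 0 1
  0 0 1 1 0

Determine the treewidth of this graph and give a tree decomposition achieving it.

Treewidth 2.
One such decomposition:
Bags: B1 = {0, 1, 3}  B2 = {1, 2, 3}  B3 = {2, 3, 4}
Tree: B1–B2, B2–B3

Each bag holds 3 vertices, so the decomposition has width 2, which upper-bounds the treewidth. Since 3–0–1–2–4–3 is a cycle in G, G is not acyclic. Forests are exactly the graphs of treewidth ≤ 1, so tw(G) ≥ 2. Hence tw(G) = 2 exactly.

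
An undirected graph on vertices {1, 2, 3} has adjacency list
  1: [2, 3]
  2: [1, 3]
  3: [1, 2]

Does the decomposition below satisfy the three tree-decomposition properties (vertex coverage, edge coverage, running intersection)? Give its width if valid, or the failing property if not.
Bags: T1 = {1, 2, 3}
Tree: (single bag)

Every vertex of G appears in some bag (union = {1, 2, 3}); every edge is covered by a bag; and for each vertex v the set of bags containing v is connected in the bag tree. The decomposition is therefore valid. The largest bag has 3 vertices, so the width is 2.

Yes; width 2.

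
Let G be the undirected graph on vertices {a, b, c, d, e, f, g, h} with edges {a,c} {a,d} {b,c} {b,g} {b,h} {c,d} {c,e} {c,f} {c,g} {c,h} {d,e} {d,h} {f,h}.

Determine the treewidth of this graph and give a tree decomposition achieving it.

Each bag holds 3 vertices, so the decomposition has width 2, which upper-bounds the treewidth. On the other hand G contains the 3-clique {c, d, e}. A clique must lie in a single bag of any decomposition, so no decomposition can have width below 2. The upper and lower bounds meet at 2, so that is the treewidth.

Treewidth 2.
One such decomposition:
Bags: B1 = {b, c, h}  B2 = {c, d, h}  B3 = {a, c, d}  B4 = {b, c, g}  B5 = {c, d, e}  B6 = {c, f, h}
Tree: B1–B2, B2–B3, B1–B4, B2–B5, B1–B6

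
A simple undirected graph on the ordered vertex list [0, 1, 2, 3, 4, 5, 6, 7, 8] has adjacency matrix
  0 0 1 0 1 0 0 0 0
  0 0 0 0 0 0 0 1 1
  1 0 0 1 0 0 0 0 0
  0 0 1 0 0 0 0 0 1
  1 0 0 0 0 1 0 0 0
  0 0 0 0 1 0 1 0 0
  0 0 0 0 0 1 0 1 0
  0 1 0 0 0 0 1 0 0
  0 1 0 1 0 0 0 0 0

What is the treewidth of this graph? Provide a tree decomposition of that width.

Every bag has size at most 3, so the width is 3 − 1 = 2 and tw(G) ≤ 2. The edges 8–3–2–0–4–5–6–7–1–8 form a cycle, so G is not a tree and its treewidth is at least 2. The upper and lower bounds meet at 2, so that is the treewidth.

Treewidth 2.
One optimal decomposition is:
Bags: B1 = {2, 3, 8}  B2 = {0, 2, 8}  B3 = {0, 4, 8}  B4 = {4, 5, 8}  B5 = {5, 6, 8}  B6 = {6, 7, 8}  B7 = {1, 7, 8}
Tree: B1–B2, B2–B3, B3–B4, B4–B5, B5–B6, B6–B7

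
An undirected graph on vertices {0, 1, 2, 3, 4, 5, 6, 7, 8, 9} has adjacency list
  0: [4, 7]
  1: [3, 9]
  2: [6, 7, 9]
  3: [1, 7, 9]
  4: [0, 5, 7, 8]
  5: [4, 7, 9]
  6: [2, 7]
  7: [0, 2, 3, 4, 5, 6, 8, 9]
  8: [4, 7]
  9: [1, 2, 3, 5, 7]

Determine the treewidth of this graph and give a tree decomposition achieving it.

The largest bag has 3 vertices, giving width 2; this decomposition certifies tw(G) ≤ 2. For the lower bound, the 3 vertices {1, 3, 9} are pairwise adjacent, and any tree decomposition puts a clique entirely inside one bag — forcing width ≥ 2. Combining the bounds, tw(G) = 2.

Treewidth 2.
One such decomposition:
Bags: B1 = {5, 7, 9}  B2 = {3, 7, 9}  B3 = {4, 5, 7}  B4 = {2, 7, 9}  B5 = {2, 6, 7}  B6 = {1, 3, 9}  B7 = {4, 7, 8}  B8 = {0, 4, 7}
Tree: B1–B2, B1–B3, B1–B4, B4–B5, B2–B6, B3–B7, B7–B8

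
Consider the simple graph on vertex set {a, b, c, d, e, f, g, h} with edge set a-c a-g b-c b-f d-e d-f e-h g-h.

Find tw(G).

2

A width-2 tree decomposition is:
Bags: B1 = {a, c, g}  B2 = {b, c, g}  B3 = {b, f, g}  B4 = {d, f, g}  B5 = {d, e, g}  B6 = {e, g, h}
Tree: B1–B2, B2–B3, B3–B4, B4–B5, B5–B6
Every bag has size at most 3, so the width is 3 − 1 = 2 and tw(G) ≤ 2. For the lower bound, G contains the cycle g–a–c–b–f–d–e–h–g, so G is not a forest; only forests have treewidth ≤ 1, hence tw(G) ≥ 2. Hence tw(G) = 2 exactly.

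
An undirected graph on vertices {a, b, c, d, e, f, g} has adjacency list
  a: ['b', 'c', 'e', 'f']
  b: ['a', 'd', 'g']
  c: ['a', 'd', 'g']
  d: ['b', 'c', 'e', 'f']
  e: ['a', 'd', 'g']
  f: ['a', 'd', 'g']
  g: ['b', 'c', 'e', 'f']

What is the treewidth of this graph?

3

A width-3 tree decomposition is:
Bags: B1 = {a, c, d, g}  B2 = {a, d, e, g}  B3 = {a, d, f, g}  B4 = {a, b, d, g}
Tree: B1–B2, B2–B3, B3–B4
Every bag has size at most 4, so the width is 4 − 1 = 3 and tw(G) ≤ 3. For the lower bound: the 4 vertex sets {c,g}, {d,e}, {a}, {f} are disjoint, each induces a connected subgraph, and every pair is joined by at least one edge of G. Contracting each set to a single vertex therefore yields K_{4} as a minor, and since treewidth is minor-monotone, tw(G) ≥ tw(K_{4}) = 3. Hence tw(G) = 3 exactly.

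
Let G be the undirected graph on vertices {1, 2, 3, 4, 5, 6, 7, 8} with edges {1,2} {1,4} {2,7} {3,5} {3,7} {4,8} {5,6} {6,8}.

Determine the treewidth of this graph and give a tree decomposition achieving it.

Each bag holds 3 vertices, so the decomposition has width 2, which upper-bounds the treewidth. For the lower bound, G contains the cycle 6–5–3–7–2–1–4–8–6, so G is not a forest; only forests have treewidth ≤ 1, hence tw(G) ≥ 2. The upper and lower bounds meet at 2, so that is the treewidth.

Treewidth 2.
One optimal decomposition is:
Bags: B1 = {3, 5, 6}  B2 = {3, 6, 7}  B3 = {2, 6, 7}  B4 = {1, 2, 6}  B5 = {1, 4, 6}  B6 = {4, 6, 8}
Tree: B1–B2, B2–B3, B3–B4, B4–B5, B5–B6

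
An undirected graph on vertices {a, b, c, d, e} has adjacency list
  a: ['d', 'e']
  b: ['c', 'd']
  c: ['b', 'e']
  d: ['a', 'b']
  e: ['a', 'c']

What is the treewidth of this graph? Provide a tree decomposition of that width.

Each bag holds 3 vertices, so the decomposition has width 2, which upper-bounds the treewidth. The edges c–b–d–a–e–c form a cycle, so G is not a tree and its treewidth is at least 2. The upper and lower bounds meet at 2, so that is the treewidth.

Treewidth 2.
Bags: B1 = {b, c, d}  B2 = {a, c, d}  B3 = {a, c, e}
Tree: B1–B2, B2–B3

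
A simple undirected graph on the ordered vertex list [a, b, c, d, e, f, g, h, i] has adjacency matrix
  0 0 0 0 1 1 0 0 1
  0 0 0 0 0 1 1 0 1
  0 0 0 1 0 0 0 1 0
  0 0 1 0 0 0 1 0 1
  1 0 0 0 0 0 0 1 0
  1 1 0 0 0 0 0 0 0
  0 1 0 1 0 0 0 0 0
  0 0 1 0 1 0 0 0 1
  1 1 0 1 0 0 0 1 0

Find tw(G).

A width-3 tree decomposition is:
Bags: B1 = {c, d, e, h}  B2 = {d, e, h, i}  B3 = {a, d, e, i}  B4 = {a, d, g, i}  B5 = {a, b, g, i}  B6 = {a, b, f, g}
Tree: B1–B2, B2–B3, B3–B4, B4–B5, B5–B6
Every bag has size at most 4, so the width is 4 − 1 = 3 and tw(G) ≤ 3. For the lower bound: the 4 vertex sets {c,e,h}, {d}, {i}, {a,b,f,g} are disjoint, each induces a connected subgraph, and every pair is joined by at least one edge of G. Contracting each set to a single vertex therefore yields K_{4} as a minor, and since treewidth is minor-monotone, tw(G) ≥ tw(K_{4}) = 3. Hence tw(G) = 3 exactly.

3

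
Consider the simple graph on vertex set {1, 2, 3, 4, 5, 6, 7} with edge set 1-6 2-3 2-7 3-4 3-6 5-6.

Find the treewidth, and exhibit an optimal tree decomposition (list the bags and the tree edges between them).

The largest bag has 2 vertices, giving width 1; this decomposition certifies tw(G) ≤ 1. G has an edge, so its treewidth is at least 1. Hence tw(G) = 1 exactly.

Treewidth 1.
One optimal decomposition is:
Bags: B1 = {1, 6}  B2 = {3, 6}  B3 = {5, 6}  B4 = {2, 3}  B5 = {2, 7}  B6 = {3, 4}
Tree: B1–B2, B1–B3, B2–B4, B4–B5, B4–B6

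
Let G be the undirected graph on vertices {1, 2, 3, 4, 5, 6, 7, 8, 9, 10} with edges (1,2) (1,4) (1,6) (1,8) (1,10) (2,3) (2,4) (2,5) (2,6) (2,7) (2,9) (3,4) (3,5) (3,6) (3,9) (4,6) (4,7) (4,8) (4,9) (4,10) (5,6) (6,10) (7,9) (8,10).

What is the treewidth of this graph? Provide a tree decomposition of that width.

The largest bag has 4 vertices, giving width 3; this decomposition certifies tw(G) ≤ 3. On the other hand G contains the 4-clique {1, 4, 8, 10}. A clique must lie in a single bag of any decomposition, so no decomposition can have width below 3. Therefore the treewidth is 3.

Treewidth 3.
Bags: B1 = {1, 4, 6, 10}  B2 = {1, 2, 4, 6}  B3 = {2, 3, 4, 6}  B4 = {2, 3, 5, 6}  B5 = {1, 4, 8, 10}  B6 = {2, 3, 4, 9}  B7 = {2, 4, 7, 9}
Tree: B1–B2, B2–B3, B3–B4, B1–B5, B3–B6, B6–B7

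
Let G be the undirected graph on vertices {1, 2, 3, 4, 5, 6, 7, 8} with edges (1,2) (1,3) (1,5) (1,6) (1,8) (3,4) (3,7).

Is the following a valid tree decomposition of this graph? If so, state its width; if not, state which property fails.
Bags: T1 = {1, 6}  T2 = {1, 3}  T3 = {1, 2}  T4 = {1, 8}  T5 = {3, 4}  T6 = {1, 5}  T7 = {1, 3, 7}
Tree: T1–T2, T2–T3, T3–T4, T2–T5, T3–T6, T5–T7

No — bags containing vertex 1 are not connected in the tree.

A tree decomposition must satisfy three properties: every vertex lies in some bag; for every edge, both endpoints lie together in some bag; and for every vertex, the bags containing it form a connected subtree. Here bags containing vertex 1 are not connected in the tree, so the decomposition is invalid.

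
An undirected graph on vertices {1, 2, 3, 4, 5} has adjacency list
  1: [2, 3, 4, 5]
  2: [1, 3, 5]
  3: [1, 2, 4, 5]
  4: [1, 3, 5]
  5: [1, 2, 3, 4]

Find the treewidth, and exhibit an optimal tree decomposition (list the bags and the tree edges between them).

Treewidth 3.
One such decomposition:
Bags: B1 = {1, 2, 3, 5}  B2 = {1, 3, 4, 5}
Tree: B1–B2

Each bag holds 4 vertices, so the decomposition has width 3, which upper-bounds the treewidth. Conversely, {1, 2, 3, 5} is a clique of size 4, and the vertices of any clique must share a bag in every tree decomposition; so some bag has ≥ 4 vertices and tw(G) ≥ 3. Combining the bounds, tw(G) = 3.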